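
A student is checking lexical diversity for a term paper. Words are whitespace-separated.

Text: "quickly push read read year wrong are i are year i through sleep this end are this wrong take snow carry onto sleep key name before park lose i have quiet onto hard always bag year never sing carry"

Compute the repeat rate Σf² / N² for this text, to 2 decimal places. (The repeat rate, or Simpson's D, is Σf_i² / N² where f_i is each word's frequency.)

0.05

Frequencies: year:3, are:3, i:3, read:2, wrong:2, sleep:2, this:2, carry:2, onto:2, quickly:1, push:1, through:1, end:1, take:1, snow:1, key:1, name:1, before:1, park:1, lose:1, … (7 more, each freq 1)
Σf² = 69; N² = 1521
Repeat rate = 69 / 1521 = 0.05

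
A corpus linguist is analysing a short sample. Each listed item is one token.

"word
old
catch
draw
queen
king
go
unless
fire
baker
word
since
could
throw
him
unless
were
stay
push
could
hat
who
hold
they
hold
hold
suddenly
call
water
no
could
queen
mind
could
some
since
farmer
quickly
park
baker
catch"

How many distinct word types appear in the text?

30

Distinct types: {baker, call, catch, could, draw, farmer, fire, go, hat, him, hold, king, mind, no, old, park, push, queen, quickly, since, some, stay, suddenly, they, throw, unless, water, were, who, word}
V = 30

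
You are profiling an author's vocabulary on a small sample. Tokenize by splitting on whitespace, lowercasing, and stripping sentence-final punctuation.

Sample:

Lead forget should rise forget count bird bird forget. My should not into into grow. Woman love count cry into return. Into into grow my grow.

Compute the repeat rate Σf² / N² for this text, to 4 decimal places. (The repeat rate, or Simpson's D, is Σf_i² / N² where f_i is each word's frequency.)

0.0976

Frequencies: into:5, forget:3, grow:3, should:2, count:2, bird:2, my:2, lead:1, rise:1, not:1, woman:1, love:1, cry:1, return:1
Σf² = 66; N² = 676
Repeat rate = 66 / 676 = 0.0976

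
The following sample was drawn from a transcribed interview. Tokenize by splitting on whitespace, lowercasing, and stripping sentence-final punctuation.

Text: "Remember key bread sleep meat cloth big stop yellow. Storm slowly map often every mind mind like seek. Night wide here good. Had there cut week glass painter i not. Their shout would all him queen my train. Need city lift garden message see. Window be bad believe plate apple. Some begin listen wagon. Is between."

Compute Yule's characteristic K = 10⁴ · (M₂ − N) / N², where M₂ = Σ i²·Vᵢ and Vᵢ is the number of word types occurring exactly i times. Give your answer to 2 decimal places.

6.38

Frequencies: mind:2, remember:1, key:1, bread:1, sleep:1, meat:1, cloth:1, big:1, stop:1, yellow:1, storm:1, slowly:1, map:1, often:1, every:1, like:1, seek:1, night:1, wide:1, here:1, … (35 more, each freq 1)
N = 56. Frequency spectrum: V_1=54, V_2=1
M₂ = 1²·54 + 2²·1 = 58
K = 10000 × (58 − 56) / 56² = 6.38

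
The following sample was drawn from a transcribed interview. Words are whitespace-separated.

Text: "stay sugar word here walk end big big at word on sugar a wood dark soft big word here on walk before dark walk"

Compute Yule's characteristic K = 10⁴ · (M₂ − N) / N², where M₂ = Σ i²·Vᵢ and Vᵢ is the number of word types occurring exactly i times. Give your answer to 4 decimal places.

Frequencies: word:3, walk:3, big:3, sugar:2, here:2, on:2, dark:2, stay:1, end:1, at:1, a:1, wood:1, soft:1, before:1
N = 24. Frequency spectrum: V_1=7, V_2=4, V_3=3
M₂ = 1²·7 + 2²·4 + 3²·3 = 50
K = 10000 × (50 − 24) / 24² = 451.3889

451.3889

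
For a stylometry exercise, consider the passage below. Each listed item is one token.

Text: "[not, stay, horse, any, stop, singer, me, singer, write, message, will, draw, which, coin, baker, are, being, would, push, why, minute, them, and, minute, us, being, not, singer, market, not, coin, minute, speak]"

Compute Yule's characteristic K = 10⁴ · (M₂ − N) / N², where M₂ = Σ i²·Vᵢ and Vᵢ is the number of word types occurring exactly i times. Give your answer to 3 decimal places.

202.020

Frequencies: not:3, singer:3, minute:3, coin:2, being:2, stay:1, horse:1, any:1, stop:1, me:1, write:1, message:1, will:1, draw:1, which:1, baker:1, are:1, would:1, push:1, why:1, … (5 more, each freq 1)
N = 33. Frequency spectrum: V_1=20, V_2=2, V_3=3
M₂ = 1²·20 + 2²·2 + 3²·3 = 55
K = 10000 × (55 − 33) / 33² = 202.020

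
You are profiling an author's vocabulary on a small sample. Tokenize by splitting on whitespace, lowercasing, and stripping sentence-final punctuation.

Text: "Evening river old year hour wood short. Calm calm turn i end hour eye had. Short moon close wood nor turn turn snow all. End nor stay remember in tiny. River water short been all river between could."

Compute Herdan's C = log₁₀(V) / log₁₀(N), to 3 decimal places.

N = 38, V = 26.
log₁₀(V) = 1.414973, log₁₀(N) = 1.579784
C = 1.414973 / 1.579784 = 0.896

0.896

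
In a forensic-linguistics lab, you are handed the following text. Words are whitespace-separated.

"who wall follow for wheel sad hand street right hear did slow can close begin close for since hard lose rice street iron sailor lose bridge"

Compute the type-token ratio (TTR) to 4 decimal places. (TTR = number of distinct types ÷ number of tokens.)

0.8462

N = 26 tokens, V = 22 types.
TTR = V / N = 22 / 26 = 0.8462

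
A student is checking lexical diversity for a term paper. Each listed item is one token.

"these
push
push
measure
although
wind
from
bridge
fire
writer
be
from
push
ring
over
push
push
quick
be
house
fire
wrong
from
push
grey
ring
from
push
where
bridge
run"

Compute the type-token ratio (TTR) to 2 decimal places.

N = 31 tokens, V = 18 types.
TTR = V / N = 18 / 31 = 0.58

0.58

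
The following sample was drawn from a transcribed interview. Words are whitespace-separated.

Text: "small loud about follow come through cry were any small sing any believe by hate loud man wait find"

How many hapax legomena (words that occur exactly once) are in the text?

Frequencies: small:2, loud:2, any:2, about:1, follow:1, come:1, through:1, cry:1, were:1, sing:1, believe:1, by:1, hate:1, man:1, wait:1, find:1
Hapax (freq=1): about, believe, by, come, cry, find, follow, hate, man, sing, through, wait, were

13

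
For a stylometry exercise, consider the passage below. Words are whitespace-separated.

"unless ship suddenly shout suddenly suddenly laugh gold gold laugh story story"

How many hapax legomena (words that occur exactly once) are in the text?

3

Frequencies: suddenly:3, laugh:2, gold:2, story:2, unless:1, ship:1, shout:1
Hapax (freq=1): ship, shout, unless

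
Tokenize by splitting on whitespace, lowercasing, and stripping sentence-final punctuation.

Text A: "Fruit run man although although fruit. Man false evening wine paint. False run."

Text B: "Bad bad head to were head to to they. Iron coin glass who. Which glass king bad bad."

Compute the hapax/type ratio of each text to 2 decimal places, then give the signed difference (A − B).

-0.26

A: hapax=3, V=8, ratio=0.38
B: hapax=7, V=11, ratio=0.64
Difference = 0.38 − 0.64 = -0.26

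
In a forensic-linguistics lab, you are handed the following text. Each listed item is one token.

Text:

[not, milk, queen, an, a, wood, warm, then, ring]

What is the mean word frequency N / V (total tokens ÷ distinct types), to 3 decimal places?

1.000

N = 9 tokens, V = 9 types.
Mean frequency = N / V = 9 / 9 = 1.000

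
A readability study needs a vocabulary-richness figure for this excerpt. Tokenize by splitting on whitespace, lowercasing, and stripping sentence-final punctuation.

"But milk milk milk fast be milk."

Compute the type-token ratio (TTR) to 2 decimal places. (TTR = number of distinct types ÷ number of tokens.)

N = 7 tokens, V = 4 types.
TTR = V / N = 4 / 7 = 0.57

0.57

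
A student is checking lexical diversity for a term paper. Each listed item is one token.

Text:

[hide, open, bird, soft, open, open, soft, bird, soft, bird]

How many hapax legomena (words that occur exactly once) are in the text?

1

Frequencies: open:3, bird:3, soft:3, hide:1
Hapax (freq=1): hide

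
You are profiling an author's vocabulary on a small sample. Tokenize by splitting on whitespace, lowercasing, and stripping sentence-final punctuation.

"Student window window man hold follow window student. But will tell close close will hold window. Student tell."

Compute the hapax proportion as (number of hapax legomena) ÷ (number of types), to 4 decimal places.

0.3333

Frequencies: window:4, student:3, hold:2, will:2, tell:2, close:2, man:1, follow:1, but:1
Hapax count = 3; type count = 9.
Ratio = 3 / 9 = 0.3333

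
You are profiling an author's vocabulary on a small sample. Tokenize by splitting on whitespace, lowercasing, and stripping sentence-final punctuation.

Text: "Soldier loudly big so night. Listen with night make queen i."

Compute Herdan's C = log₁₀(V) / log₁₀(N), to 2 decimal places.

N = 11, V = 10.
log₁₀(V) = 1.000000, log₁₀(N) = 1.041393
C = 1.000000 / 1.041393 = 0.96

0.96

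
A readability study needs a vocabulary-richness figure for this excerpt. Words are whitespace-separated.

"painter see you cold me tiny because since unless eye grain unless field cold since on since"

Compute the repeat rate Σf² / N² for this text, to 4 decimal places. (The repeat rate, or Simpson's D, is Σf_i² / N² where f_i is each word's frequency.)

0.0934

Frequencies: since:3, cold:2, unless:2, painter:1, see:1, you:1, me:1, tiny:1, because:1, eye:1, grain:1, field:1, on:1
Σf² = 27; N² = 289
Repeat rate = 27 / 289 = 0.0934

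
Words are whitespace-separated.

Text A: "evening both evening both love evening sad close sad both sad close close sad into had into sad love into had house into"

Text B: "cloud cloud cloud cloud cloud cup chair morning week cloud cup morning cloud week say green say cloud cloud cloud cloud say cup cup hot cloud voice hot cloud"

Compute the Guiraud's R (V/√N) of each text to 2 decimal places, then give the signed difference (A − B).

0.00

A: V=8, N=23, R=1.67
B: V=9, N=29, R=1.67
Difference = 1.67 − 1.67 = 0.00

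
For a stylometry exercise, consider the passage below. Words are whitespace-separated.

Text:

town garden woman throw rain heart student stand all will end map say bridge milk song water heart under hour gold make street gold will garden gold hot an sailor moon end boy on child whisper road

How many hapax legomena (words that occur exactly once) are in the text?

26

Frequencies: gold:3, garden:2, heart:2, will:2, end:2, town:1, woman:1, throw:1, rain:1, student:1, stand:1, all:1, map:1, say:1, bridge:1, milk:1, song:1, water:1, under:1, hour:1, … (11 more, each freq 1)
Hapax (freq=1): all, an, boy, bridge, child, hot, hour, make, map, milk, moon, on, rain, road, sailor, say, song, stand, street, student, throw, town, under, water, whisper, woman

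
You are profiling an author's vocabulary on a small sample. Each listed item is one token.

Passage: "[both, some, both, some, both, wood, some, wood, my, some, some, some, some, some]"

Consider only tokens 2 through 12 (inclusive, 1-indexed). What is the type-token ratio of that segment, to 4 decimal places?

0.3636

Segment tokens 2–12: some, both, some, both, wood, some, wood, my, some, some, some
Segment N = 11, segment V = 4.
TTR = 4 / 11 = 0.3636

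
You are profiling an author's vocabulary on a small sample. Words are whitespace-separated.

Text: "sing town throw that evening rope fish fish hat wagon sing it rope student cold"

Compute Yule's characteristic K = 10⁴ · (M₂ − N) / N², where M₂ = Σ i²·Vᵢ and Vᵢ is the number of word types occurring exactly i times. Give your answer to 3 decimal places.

266.667

Frequencies: sing:2, rope:2, fish:2, town:1, throw:1, that:1, evening:1, hat:1, wagon:1, it:1, student:1, cold:1
N = 15. Frequency spectrum: V_1=9, V_2=3
M₂ = 1²·9 + 2²·3 = 21
K = 10000 × (21 − 15) / 15² = 266.667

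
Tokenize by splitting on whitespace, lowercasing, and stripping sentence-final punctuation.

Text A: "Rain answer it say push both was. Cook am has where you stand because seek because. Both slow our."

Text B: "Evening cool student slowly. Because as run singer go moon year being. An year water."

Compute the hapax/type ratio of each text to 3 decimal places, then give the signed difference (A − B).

-0.047

A: hapax=15, V=17, ratio=0.882
B: hapax=13, V=14, ratio=0.929
Difference = 0.882 − 0.929 = -0.047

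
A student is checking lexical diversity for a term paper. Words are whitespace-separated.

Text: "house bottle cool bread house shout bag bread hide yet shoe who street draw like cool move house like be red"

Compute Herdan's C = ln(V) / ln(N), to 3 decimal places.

0.911

N = 21, V = 16.
ln(V) = 2.772589, ln(N) = 3.044522
C = 2.772589 / 3.044522 = 0.911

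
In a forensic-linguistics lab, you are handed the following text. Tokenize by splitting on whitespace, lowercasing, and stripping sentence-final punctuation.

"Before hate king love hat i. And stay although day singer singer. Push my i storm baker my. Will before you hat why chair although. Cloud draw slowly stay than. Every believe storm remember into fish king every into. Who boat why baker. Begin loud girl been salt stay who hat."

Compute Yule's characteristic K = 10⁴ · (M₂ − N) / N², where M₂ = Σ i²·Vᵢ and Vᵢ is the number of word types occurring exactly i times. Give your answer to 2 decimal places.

Frequencies: hat:3, stay:3, before:2, king:2, i:2, although:2, singer:2, my:2, storm:2, baker:2, why:2, every:2, into:2, who:2, hate:1, love:1, and:1, day:1, push:1, will:1, … (15 more, each freq 1)
N = 51. Frequency spectrum: V_1=21, V_2=12, V_3=2
M₂ = 1²·21 + 2²·12 + 3²·2 = 87
K = 10000 × (87 − 51) / 51² = 138.41

138.41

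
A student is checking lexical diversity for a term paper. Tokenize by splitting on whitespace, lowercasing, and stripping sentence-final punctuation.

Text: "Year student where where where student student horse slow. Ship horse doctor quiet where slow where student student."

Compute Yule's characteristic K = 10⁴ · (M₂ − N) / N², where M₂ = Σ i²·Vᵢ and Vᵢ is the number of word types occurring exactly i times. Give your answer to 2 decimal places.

Frequencies: student:5, where:5, horse:2, slow:2, year:1, ship:1, doctor:1, quiet:1
N = 18. Frequency spectrum: V_1=4, V_2=2, V_5=2
M₂ = 1²·4 + 2²·2 + 5²·2 = 62
K = 10000 × (62 − 18) / 18² = 1358.02

1358.02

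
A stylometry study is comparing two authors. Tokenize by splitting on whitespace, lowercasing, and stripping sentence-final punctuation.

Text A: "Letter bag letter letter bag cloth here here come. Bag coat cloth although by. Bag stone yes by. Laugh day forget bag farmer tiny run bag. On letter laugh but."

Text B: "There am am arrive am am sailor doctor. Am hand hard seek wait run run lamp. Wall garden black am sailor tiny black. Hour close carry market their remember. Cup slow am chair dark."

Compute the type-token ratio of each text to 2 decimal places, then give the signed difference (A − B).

-0.14

TTR(A) = 18/30 = 0.60
TTR(B) = 25/34 = 0.74
Difference = 0.60 − 0.74 = -0.14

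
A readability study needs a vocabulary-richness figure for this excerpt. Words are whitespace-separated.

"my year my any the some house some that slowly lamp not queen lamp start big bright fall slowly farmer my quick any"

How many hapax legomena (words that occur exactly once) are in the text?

Frequencies: my:3, any:2, some:2, slowly:2, lamp:2, year:1, the:1, house:1, that:1, not:1, queen:1, start:1, big:1, bright:1, fall:1, farmer:1, quick:1
Hapax (freq=1): big, bright, fall, farmer, house, not, queen, quick, start, that, the, year

12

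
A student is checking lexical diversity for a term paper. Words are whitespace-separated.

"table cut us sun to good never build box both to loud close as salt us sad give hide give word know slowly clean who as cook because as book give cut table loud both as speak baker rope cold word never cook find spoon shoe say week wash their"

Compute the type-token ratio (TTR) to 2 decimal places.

0.72

N = 50 tokens, V = 36 types.
TTR = V / N = 36 / 50 = 0.72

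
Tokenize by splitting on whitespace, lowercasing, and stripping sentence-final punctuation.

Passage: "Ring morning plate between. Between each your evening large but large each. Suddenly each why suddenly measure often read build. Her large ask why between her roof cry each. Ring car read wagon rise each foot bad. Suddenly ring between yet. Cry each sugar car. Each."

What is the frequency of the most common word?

Frequencies: each:7, between:4, ring:3, large:3, suddenly:3, why:2, read:2, her:2, cry:2, car:2, morning:1, plate:1, your:1, evening:1, but:1, measure:1, often:1, build:1, ask:1, roof:1, … (6 more, each freq 1)
Most common: 'each' with frequency 7.

7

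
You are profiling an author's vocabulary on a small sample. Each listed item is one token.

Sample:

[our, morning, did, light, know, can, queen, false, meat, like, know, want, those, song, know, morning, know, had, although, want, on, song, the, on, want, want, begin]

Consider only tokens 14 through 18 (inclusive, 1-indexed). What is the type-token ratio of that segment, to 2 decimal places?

0.80

Segment tokens 14–18: song, know, morning, know, had
Segment N = 5, segment V = 4.
TTR = 4 / 5 = 0.80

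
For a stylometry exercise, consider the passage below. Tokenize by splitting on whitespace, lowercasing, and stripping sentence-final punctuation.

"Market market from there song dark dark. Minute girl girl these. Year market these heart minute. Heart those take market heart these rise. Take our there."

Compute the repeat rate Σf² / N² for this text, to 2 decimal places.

Frequencies: market:4, these:3, heart:3, there:2, dark:2, minute:2, girl:2, take:2, from:1, song:1, year:1, those:1, rise:1, our:1
Σf² = 60; N² = 676
Repeat rate = 60 / 676 = 0.09

0.09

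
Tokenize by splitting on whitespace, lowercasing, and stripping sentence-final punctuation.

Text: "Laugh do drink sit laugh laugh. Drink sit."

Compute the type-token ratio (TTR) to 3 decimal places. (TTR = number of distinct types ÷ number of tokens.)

N = 8 tokens, V = 4 types.
TTR = V / N = 4 / 8 = 0.500

0.500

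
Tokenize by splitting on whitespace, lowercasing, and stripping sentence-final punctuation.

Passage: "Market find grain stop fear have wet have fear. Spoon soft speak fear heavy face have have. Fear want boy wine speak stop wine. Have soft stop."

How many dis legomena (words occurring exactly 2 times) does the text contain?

Frequencies: have:5, fear:4, stop:3, soft:2, speak:2, wine:2, market:1, find:1, grain:1, wet:1, spoon:1, heavy:1, face:1, want:1, boy:1
Words with frequency 2: soft, speak, wine

3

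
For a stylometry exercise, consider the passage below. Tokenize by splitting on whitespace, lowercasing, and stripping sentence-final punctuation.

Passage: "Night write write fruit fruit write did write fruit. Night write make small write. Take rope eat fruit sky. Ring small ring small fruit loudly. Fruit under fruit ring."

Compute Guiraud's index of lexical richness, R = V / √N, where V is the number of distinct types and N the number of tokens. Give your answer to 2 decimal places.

2.41

N = 29, V = 13.
√N = 5.385165
R = 13 / 5.385165 = 2.41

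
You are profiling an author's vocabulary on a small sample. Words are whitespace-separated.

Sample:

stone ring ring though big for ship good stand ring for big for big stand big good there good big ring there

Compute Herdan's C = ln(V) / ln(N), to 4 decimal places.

0.7108

N = 22, V = 9.
ln(V) = 2.197225, ln(N) = 3.091042
C = 2.197225 / 3.091042 = 0.7108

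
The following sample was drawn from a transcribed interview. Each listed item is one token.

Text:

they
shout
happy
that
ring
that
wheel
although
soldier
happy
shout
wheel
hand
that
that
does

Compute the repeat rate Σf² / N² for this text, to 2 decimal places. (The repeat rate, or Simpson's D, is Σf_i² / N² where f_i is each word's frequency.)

Frequencies: that:4, shout:2, happy:2, wheel:2, they:1, ring:1, although:1, soldier:1, hand:1, does:1
Σf² = 34; N² = 256
Repeat rate = 34 / 256 = 0.13

0.13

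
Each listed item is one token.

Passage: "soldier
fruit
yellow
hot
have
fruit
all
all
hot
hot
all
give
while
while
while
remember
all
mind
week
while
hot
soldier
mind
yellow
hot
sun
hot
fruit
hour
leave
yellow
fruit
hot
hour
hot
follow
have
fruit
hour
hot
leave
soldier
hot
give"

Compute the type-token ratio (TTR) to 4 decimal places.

N = 44 tokens, V = 15 types.
TTR = V / N = 15 / 44 = 0.3409

0.3409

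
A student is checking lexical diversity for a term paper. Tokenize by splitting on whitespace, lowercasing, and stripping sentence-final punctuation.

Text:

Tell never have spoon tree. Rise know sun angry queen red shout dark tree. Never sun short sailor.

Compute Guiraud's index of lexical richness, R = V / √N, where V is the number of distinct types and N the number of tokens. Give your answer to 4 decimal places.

3.5355

N = 18, V = 15.
√N = 4.242641
R = 15 / 4.242641 = 3.5355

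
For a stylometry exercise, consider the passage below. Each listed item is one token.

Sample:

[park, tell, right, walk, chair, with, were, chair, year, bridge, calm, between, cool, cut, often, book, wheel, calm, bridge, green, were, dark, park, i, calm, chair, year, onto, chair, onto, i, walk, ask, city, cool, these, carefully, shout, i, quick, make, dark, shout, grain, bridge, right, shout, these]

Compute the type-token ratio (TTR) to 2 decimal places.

0.58

N = 48 tokens, V = 28 types.
TTR = V / N = 28 / 48 = 0.58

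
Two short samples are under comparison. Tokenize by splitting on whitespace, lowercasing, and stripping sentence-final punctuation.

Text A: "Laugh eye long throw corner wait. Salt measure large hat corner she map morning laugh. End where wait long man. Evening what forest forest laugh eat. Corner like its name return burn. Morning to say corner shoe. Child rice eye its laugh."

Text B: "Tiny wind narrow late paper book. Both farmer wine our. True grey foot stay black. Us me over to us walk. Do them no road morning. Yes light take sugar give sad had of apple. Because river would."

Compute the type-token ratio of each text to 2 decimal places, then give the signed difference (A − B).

TTR(A) = 30/42 = 0.71
TTR(B) = 37/38 = 0.97
Difference = 0.71 − 0.97 = -0.26

-0.26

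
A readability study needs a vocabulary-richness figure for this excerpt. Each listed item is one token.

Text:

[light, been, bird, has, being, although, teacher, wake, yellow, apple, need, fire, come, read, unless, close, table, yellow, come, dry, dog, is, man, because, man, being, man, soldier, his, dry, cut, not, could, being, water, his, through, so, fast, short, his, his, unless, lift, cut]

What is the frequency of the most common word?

4

Frequencies: his:4, being:3, man:3, yellow:2, come:2, unless:2, dry:2, cut:2, light:1, been:1, bird:1, has:1, although:1, teacher:1, wake:1, apple:1, need:1, fire:1, read:1, close:1, … (13 more, each freq 1)
Most common: 'his' with frequency 4.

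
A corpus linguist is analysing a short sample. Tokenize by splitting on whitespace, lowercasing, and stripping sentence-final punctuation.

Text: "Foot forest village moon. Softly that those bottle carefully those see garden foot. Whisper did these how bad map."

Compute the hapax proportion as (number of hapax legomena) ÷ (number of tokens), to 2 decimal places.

0.79

Frequencies: foot:2, those:2, forest:1, village:1, moon:1, softly:1, that:1, bottle:1, carefully:1, see:1, garden:1, whisper:1, did:1, these:1, how:1, bad:1, map:1
Hapax count = 15; token count = 19.
Ratio = 15 / 19 = 0.79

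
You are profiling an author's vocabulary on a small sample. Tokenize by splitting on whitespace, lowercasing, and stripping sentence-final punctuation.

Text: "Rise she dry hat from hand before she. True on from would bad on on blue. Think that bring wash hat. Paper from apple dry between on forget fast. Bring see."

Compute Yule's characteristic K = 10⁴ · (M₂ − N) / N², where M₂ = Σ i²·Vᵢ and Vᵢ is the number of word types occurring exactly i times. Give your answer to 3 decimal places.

270.552

Frequencies: on:4, from:3, she:2, dry:2, hat:2, bring:2, rise:1, hand:1, before:1, true:1, would:1, bad:1, blue:1, think:1, that:1, wash:1, paper:1, apple:1, between:1, forget:1, … (2 more, each freq 1)
N = 31. Frequency spectrum: V_1=16, V_2=4, V_3=1, V_4=1
M₂ = 1²·16 + 2²·4 + 3²·1 + 4²·1 = 57
K = 10000 × (57 − 31) / 31² = 270.552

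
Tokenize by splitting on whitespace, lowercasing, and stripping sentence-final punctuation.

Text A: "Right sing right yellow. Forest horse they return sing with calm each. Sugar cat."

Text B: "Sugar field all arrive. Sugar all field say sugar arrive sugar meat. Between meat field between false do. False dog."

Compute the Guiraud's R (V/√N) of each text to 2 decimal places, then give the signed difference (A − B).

A: V=12, N=14, R=3.21
B: V=10, N=20, R=2.24
Difference = 3.21 − 2.24 = 0.97

0.97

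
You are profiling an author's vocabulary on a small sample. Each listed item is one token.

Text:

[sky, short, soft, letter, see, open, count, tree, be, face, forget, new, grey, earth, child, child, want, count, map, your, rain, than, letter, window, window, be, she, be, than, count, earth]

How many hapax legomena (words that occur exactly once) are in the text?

15

Frequencies: count:3, be:3, letter:2, earth:2, child:2, than:2, window:2, sky:1, short:1, soft:1, see:1, open:1, tree:1, face:1, forget:1, new:1, grey:1, want:1, map:1, your:1, … (2 more, each freq 1)
Hapax (freq=1): face, forget, grey, map, new, open, rain, see, she, short, sky, soft, tree, want, your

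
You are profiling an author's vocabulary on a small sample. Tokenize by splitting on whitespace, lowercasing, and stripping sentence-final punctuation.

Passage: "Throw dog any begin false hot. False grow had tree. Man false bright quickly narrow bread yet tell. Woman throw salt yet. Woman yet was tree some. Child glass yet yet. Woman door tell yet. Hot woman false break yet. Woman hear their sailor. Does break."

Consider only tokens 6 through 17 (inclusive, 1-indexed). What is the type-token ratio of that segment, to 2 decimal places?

Segment tokens 6–17: hot, false, grow, had, tree, man, false, bright, quickly, narrow, bread, yet
Segment N = 12, segment V = 11.
TTR = 11 / 12 = 0.92

0.92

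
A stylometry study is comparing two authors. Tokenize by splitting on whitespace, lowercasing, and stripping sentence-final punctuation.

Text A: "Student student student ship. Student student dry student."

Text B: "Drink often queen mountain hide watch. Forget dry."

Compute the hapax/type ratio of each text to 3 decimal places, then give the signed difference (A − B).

A: hapax=2, V=3, ratio=0.667
B: hapax=8, V=8, ratio=1.000
Difference = 0.667 − 1.000 = -0.333

-0.333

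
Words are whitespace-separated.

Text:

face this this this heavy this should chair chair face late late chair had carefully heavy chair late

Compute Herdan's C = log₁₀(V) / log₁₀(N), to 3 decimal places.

N = 18, V = 8.
log₁₀(V) = 0.903090, log₁₀(N) = 1.255273
C = 0.903090 / 1.255273 = 0.719

0.719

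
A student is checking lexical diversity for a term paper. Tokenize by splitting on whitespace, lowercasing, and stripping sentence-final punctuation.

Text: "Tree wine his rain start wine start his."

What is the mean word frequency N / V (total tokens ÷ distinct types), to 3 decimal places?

1.600

N = 8 tokens, V = 5 types.
Mean frequency = N / V = 8 / 5 = 1.600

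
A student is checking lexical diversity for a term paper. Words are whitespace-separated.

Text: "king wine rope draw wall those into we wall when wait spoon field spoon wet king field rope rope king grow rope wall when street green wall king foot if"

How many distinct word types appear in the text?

Distinct types: {draw, field, foot, green, grow, if, into, king, rope, spoon, street, those, wait, wall, we, wet, when, wine}
V = 18

18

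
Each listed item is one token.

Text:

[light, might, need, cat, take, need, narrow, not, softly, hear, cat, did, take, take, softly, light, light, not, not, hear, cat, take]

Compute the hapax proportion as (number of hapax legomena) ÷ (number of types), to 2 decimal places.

Frequencies: take:4, light:3, cat:3, not:3, need:2, softly:2, hear:2, might:1, narrow:1, did:1
Hapax count = 3; type count = 10.
Ratio = 3 / 10 = 0.30

0.30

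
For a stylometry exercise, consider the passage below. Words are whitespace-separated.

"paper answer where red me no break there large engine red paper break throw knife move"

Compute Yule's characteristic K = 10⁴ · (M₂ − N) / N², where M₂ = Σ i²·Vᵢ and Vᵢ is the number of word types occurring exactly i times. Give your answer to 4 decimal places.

Frequencies: paper:2, red:2, break:2, answer:1, where:1, me:1, no:1, there:1, large:1, engine:1, throw:1, knife:1, move:1
N = 16. Frequency spectrum: V_1=10, V_2=3
M₂ = 1²·10 + 2²·3 = 22
K = 10000 × (22 − 16) / 16² = 234.3750

234.3750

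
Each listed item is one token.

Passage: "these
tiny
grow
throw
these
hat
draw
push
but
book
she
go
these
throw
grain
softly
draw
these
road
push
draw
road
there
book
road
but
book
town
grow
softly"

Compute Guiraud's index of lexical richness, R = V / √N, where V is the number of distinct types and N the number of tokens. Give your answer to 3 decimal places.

N = 30, V = 16.
√N = 5.477226
R = 16 / 5.477226 = 2.921

2.921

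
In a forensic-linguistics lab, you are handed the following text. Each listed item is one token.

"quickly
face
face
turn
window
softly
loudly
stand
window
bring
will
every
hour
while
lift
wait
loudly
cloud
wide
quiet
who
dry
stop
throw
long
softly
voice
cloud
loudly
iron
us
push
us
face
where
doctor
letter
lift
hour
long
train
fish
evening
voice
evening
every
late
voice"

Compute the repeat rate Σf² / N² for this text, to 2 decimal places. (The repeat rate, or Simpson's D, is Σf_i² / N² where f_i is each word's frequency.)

0.04

Frequencies: face:3, loudly:3, voice:3, window:2, softly:2, every:2, hour:2, lift:2, cloud:2, long:2, us:2, evening:2, quickly:1, turn:1, stand:1, bring:1, will:1, while:1, wait:1, wide:1, … (13 more, each freq 1)
Σf² = 84; N² = 2304
Repeat rate = 84 / 2304 = 0.04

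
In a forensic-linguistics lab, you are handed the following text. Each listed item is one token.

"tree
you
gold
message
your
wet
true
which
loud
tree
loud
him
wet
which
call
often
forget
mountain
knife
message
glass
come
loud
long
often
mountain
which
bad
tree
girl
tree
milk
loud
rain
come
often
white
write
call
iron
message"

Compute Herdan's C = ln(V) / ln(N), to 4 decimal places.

0.8668

N = 41, V = 25.
ln(V) = 3.218876, ln(N) = 3.713572
C = 3.218876 / 3.713572 = 0.8668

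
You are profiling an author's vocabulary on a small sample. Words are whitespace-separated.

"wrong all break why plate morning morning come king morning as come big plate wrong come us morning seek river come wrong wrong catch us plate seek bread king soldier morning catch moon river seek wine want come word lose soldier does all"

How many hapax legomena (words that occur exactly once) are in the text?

Frequencies: morning:5, come:5, wrong:4, plate:3, seek:3, all:2, king:2, us:2, river:2, catch:2, soldier:2, break:1, why:1, as:1, big:1, bread:1, moon:1, wine:1, want:1, word:1, … (2 more, each freq 1)
Hapax (freq=1): as, big, bread, break, does, lose, moon, want, why, wine, word

11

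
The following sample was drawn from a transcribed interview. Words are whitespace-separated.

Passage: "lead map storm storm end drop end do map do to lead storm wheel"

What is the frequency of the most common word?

Frequencies: storm:3, lead:2, map:2, end:2, do:2, drop:1, to:1, wheel:1
Most common: 'storm' with frequency 3.

3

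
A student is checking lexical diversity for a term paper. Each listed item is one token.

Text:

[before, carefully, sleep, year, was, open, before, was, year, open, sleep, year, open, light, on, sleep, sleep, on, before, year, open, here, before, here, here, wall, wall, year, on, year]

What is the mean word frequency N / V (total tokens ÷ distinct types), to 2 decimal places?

N = 30 tokens, V = 10 types.
Mean frequency = N / V = 30 / 10 = 3.00

3.00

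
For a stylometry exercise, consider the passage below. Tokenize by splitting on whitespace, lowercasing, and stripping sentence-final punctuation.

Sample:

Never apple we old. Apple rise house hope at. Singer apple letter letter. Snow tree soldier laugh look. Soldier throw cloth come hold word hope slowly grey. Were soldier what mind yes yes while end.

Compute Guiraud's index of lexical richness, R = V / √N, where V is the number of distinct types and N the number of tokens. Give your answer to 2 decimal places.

N = 35, V = 28.
√N = 5.916080
R = 28 / 5.916080 = 4.73

4.73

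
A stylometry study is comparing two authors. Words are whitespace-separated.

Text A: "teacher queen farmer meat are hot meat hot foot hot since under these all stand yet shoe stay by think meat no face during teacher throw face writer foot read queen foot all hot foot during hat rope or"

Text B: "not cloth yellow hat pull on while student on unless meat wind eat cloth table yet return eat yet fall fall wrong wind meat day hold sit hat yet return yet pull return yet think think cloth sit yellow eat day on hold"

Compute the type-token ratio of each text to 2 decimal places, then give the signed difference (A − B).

0.18

TTR(A) = 26/39 = 0.67
TTR(B) = 21/43 = 0.49
Difference = 0.67 − 0.49 = 0.18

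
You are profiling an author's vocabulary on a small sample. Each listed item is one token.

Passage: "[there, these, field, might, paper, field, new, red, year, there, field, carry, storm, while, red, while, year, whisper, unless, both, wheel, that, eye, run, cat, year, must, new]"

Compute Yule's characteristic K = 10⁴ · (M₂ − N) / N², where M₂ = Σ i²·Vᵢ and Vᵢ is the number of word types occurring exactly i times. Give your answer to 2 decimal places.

Frequencies: field:3, year:3, there:2, new:2, red:2, while:2, these:1, might:1, paper:1, carry:1, storm:1, whisper:1, unless:1, both:1, wheel:1, that:1, eye:1, run:1, cat:1, must:1
N = 28. Frequency spectrum: V_1=14, V_2=4, V_3=2
M₂ = 1²·14 + 2²·4 + 3²·2 = 48
K = 10000 × (48 − 28) / 28² = 255.10

255.10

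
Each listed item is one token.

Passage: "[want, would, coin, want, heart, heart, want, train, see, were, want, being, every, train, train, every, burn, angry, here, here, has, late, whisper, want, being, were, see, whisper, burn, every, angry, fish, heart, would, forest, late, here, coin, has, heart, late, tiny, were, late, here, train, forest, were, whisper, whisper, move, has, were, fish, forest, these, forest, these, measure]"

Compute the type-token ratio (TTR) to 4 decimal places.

N = 59 tokens, V = 21 types.
TTR = V / N = 21 / 59 = 0.3559

0.3559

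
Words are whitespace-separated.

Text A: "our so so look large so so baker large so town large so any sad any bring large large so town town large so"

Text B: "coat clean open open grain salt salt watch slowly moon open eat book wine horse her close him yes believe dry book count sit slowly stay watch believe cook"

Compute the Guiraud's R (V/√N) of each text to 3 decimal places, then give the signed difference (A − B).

A: V=9, N=24, R=1.837
B: V=22, N=29, R=4.085
Difference = 1.837 − 4.085 = -2.248

-2.248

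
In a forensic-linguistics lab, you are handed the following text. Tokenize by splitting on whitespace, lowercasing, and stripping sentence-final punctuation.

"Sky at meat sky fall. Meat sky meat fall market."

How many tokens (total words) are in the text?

Tokens: sky, at, meat, sky, fall, meat, sky, meat, fall, market
N = 10

10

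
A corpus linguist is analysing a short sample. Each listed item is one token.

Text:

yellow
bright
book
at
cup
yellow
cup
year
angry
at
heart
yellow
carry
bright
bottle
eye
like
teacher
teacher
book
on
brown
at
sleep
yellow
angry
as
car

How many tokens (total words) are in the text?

28

Tokens: yellow, bright, book, at, cup, yellow, cup, year, angry, at, heart, yellow, carry, bright, bottle, eye, like, teacher, teacher, book, on, brown, at, sleep, yellow, angry, as, car
N = 28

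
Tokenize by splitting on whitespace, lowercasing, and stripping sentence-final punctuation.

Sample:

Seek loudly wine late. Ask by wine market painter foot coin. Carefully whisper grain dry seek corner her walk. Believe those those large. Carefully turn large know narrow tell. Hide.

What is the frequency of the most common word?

2

Frequencies: seek:2, wine:2, carefully:2, those:2, large:2, loudly:1, late:1, ask:1, by:1, market:1, painter:1, foot:1, coin:1, whisper:1, grain:1, dry:1, corner:1, her:1, walk:1, believe:1, … (5 more, each freq 1)
Most common: 'seek' with frequency 2.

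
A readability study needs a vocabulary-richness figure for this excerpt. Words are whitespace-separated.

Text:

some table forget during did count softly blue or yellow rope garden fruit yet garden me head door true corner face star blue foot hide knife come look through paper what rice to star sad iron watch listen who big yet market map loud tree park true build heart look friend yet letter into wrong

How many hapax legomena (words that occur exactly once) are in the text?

42

Frequencies: yet:3, blue:2, garden:2, true:2, star:2, look:2, some:1, table:1, forget:1, during:1, did:1, count:1, softly:1, or:1, yellow:1, rope:1, fruit:1, me:1, head:1, door:1, … (28 more, each freq 1)
Hapax (freq=1): big, build, come, corner, count, did, door, during, face, foot, forget, friend, fruit, head, heart, hide, into, iron, knife, letter, listen, loud, map, market, me, or, paper, park, rice, rope, sad, softly, some, table, through, to, tree, watch, what, who, wrong, yellow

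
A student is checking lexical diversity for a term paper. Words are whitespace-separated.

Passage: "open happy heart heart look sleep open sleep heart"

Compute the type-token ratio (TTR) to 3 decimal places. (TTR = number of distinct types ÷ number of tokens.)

N = 9 tokens, V = 5 types.
TTR = V / N = 5 / 9 = 0.556

0.556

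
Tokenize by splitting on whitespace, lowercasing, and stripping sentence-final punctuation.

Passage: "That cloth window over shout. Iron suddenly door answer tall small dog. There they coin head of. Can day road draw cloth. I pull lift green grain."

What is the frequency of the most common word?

2

Frequencies: cloth:2, that:1, window:1, over:1, shout:1, iron:1, suddenly:1, door:1, answer:1, tall:1, small:1, dog:1, there:1, they:1, coin:1, head:1, of:1, can:1, day:1, road:1, … (6 more, each freq 1)
Most common: 'cloth' with frequency 2.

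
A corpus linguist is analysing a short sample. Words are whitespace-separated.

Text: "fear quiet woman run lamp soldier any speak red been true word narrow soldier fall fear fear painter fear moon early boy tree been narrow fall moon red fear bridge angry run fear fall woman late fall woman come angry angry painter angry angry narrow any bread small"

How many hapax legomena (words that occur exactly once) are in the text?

13

Frequencies: fear:6, angry:5, fall:4, woman:3, narrow:3, run:2, soldier:2, any:2, red:2, been:2, painter:2, moon:2, quiet:1, lamp:1, speak:1, true:1, word:1, early:1, boy:1, tree:1, … (5 more, each freq 1)
Hapax (freq=1): boy, bread, bridge, come, early, lamp, late, quiet, small, speak, tree, true, word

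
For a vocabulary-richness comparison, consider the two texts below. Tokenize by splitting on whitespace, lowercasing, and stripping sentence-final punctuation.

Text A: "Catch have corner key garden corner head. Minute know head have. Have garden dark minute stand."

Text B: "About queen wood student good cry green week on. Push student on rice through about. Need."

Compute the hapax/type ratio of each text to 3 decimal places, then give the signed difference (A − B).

A: hapax=5, V=10, ratio=0.500
B: hapax=10, V=13, ratio=0.769
Difference = 0.500 − 0.769 = -0.269

-0.269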